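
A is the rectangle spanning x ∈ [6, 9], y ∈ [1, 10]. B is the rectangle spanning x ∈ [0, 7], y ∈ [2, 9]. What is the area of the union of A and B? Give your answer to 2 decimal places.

By inclusion–exclusion:
Individual areas: |A| = 27, |B| = 49.
|A∩B|: x∈[6,7], y∈[2,9] → 1·7 = 7.
|A ∪ B| = 76 − 7 = 69.00.

69.00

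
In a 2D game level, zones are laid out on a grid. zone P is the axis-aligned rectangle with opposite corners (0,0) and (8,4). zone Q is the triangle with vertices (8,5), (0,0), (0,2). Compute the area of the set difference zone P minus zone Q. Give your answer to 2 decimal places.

24.53

|zone P| = 32, |zone P∩zone Q| = 7.4667.
|zone P ∖ zone Q| = |zone P| − |zone P∩zone Q| = 32 − 7.4667 = 24.53.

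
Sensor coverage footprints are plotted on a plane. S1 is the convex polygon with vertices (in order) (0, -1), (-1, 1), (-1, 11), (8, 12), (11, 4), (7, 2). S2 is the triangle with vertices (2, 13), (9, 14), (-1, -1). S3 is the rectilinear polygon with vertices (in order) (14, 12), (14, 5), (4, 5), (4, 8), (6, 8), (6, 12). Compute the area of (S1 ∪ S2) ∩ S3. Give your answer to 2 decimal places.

The region (S1 ∪ S2) ∩ S3 is the polygon with vertices (7.64,11.96), (8,12), (10.625,5), (4,5), (4,8), (6,8), (6,12), (7.667,12).
By the shoelace formula its area is 29.18.

29.18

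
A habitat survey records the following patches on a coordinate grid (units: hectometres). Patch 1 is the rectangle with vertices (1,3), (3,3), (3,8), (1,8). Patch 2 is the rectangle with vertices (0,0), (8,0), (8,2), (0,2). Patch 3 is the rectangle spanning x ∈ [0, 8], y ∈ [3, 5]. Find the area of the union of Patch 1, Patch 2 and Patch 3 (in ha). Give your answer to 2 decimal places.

38.00

By inclusion–exclusion:
Individual areas: |Patch 1| = 10, |Patch 2| = 16, |Patch 3| = 16.
|Patch 1∩Patch 2| = 0 (no overlap).
|Patch 1∩Patch 3|: x∈[1,3], y∈[3,5] → 2·2 = 4.
|Patch 2∩Patch 3| = 0 (no overlap).
|Patch 1∩Patch 2∩Patch 3| = 0.
|Patch 1 ∪ Patch 2 ∪ Patch 3| = 42 − 4 + 0 = 38.00.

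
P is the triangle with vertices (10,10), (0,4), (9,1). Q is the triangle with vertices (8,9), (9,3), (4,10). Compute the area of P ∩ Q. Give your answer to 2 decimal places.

The intersection is the polygon with vertices (8.03,8.818), (9,3), (5.8,7.48).
By the shoelace formula its area is 7.14.

7.14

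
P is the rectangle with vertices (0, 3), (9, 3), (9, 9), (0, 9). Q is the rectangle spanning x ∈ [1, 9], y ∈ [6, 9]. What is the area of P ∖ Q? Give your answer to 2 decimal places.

30.00

|P∩Q|: x∈[1,9], y∈[6,9] → 8·3 = 24.
|P| = 54.
|P ∖ Q| = |P| − |P∩Q| = 54 − 24 = 30.00.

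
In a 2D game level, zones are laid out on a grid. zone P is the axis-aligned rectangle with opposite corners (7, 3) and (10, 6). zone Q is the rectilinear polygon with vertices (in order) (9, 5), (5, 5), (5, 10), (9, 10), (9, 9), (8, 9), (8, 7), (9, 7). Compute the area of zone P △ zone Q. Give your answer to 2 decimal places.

|zone P| = 9, |zone Q| = 18, |zone P∩zone Q| = 2.
|zone P △ zone Q| = |zone P| + |zone Q| − 2·|zone P∩zone Q| = 9 + 18 − 4 = 23.00.

23.00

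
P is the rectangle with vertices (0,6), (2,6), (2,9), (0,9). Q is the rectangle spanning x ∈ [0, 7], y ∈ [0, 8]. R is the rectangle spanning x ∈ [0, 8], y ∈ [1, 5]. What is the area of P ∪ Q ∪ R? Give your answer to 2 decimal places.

By inclusion–exclusion:
Individual areas: |P| = 6, |Q| = 56, |R| = 32.
|P∩Q|: x∈[0,2], y∈[6,8] → 2·2 = 4.
|P∩R| = 0 (no overlap).
|Q∩R|: x∈[0,7], y∈[1,5] → 7·4 = 28.
|P∩Q∩R| = 0.
|P ∪ Q ∪ R| = 94 − 32 + 0 = 62.00.

62.00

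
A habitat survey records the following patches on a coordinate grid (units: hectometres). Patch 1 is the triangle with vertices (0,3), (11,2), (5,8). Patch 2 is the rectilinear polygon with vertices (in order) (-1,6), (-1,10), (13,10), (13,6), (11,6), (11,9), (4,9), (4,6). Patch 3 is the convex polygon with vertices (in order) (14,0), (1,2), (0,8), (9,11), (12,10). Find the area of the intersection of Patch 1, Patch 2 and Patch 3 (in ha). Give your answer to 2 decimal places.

The intersection is the polygon with vertices (4,6), (3,6), (4,7).
By the shoelace formula its area is 0.50.

0.50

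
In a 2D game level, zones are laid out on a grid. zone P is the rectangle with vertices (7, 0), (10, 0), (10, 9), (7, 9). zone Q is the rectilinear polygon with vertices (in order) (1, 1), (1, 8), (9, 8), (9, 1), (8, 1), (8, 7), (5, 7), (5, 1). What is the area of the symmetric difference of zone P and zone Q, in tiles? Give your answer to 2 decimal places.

|zone P| = 27, |zone Q| = 38, |zone P∩zone Q| = 8.
|zone P △ zone Q| = |zone P| + |zone Q| − 2·|zone P∩zone Q| = 27 + 38 − 16 = 49.00.

49.00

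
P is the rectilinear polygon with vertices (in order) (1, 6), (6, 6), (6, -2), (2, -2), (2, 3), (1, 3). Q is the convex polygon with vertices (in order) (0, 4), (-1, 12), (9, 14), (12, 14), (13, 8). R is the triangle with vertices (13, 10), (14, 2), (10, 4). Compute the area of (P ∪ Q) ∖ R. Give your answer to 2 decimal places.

126.45

|P ∪ Q| = 127.3846.
|(P ∪ Q) ∩ R| = 0.9318.
|(P ∪ Q) ∖ R| = 127.3846 − 0.9318 = 126.45.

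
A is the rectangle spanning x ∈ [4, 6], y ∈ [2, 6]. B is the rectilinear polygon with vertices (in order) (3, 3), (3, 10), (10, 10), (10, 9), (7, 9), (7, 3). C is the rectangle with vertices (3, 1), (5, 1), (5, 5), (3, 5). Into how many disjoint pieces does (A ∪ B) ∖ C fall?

(A ∪ B) ∖ C is a single connected region.

1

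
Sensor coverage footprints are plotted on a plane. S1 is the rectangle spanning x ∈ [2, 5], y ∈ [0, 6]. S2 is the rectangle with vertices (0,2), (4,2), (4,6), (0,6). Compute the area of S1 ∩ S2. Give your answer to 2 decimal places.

|S1∩S2|: x∈[2,4], y∈[2,6] → 2·4 = 8.

8.00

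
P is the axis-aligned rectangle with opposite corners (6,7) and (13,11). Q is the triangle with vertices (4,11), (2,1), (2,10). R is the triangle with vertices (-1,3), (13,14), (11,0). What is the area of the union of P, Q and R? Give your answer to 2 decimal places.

100.73

By inclusion–exclusion:
Individual areas: |P| = 28, |Q| = 9, |R| = 87.
|P∩Q| = 0.
|P∩R| = 21.1656.
|Q∩R| = 2.1036.
|P∩Q∩R| = 0.
|P ∪ Q ∪ R| = 124 − 23.2692 + 0 = 100.73.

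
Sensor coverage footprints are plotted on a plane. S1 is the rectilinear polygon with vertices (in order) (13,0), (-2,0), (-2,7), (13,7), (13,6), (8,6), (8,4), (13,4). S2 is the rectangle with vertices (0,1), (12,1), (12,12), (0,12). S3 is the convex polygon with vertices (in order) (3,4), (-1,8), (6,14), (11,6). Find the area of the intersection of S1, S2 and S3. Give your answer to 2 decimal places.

19.06

The intersection is the polygon with vertices (8,6), (8,5.25), (3,4), (0,7), (10.375,7), (11,6).
By the shoelace formula its area is 19.06.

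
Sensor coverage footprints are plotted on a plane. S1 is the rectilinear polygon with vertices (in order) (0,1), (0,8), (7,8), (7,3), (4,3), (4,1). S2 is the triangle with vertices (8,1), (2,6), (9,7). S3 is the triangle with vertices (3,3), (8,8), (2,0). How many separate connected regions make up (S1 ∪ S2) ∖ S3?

3

(S1 ∪ S2) ∖ S3 splits into 3 disjoint pieces (area 32.3333, area 14.155, area 1.0417).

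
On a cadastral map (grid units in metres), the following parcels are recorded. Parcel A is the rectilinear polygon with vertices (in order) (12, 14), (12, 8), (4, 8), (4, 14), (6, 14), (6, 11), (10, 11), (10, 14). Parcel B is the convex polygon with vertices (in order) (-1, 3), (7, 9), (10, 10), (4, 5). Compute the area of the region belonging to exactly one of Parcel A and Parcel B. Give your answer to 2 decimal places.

41.97

|Parcel A| = 36, |Parcel B| = 11.5, |Parcel A∩Parcel B| = 2.7667.
|Parcel A △ Parcel B| = |Parcel A| + |Parcel B| − 2·|Parcel A∩Parcel B| = 36 + 11.5 − 5.5333 = 41.97.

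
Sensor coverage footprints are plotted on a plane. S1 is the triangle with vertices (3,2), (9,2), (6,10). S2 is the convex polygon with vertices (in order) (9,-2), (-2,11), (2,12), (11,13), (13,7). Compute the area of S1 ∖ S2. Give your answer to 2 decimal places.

2.80

|S1| = 24, |S1∩S2| = 21.1993.
|S1 ∖ S2| = |S1| − |S1∩S2| = 24 − 21.1993 = 2.80.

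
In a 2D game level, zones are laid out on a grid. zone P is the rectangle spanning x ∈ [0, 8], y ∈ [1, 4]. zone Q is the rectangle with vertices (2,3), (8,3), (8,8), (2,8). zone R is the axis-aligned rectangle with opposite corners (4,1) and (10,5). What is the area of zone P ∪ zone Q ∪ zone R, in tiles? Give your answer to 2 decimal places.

By inclusion–exclusion:
Individual areas: |zone P| = 24, |zone Q| = 30, |zone R| = 24.
|zone P∩zone Q|: x∈[2,8], y∈[3,4] → 6·1 = 6.
|zone P∩zone R|: x∈[4,8], y∈[1,4] → 4·3 = 12.
|zone Q∩zone R|: x∈[4,8], y∈[3,5] → 4·2 = 8.
|zone P∩zone Q∩zone R| = 4.
|zone P ∪ zone Q ∪ zone R| = 78 − 26 + 4 = 56.00.

56.00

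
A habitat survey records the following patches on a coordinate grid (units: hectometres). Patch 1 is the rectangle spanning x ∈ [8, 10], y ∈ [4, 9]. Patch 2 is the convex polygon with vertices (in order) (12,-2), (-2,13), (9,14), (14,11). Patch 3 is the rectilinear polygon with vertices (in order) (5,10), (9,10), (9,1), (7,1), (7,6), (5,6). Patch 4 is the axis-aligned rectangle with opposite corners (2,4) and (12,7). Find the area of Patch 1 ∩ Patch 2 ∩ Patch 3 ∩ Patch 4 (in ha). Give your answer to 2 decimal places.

The intersection is the polygon with vertices (9,4), (8,4), (8,7), (9,7).
By the shoelace formula its area is 3.00.

3.00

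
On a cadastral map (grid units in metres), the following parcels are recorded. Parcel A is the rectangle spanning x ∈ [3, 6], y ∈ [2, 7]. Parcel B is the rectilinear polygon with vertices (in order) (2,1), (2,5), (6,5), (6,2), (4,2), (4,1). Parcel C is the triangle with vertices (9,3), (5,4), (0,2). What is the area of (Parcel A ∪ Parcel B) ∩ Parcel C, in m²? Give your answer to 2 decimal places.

The region (Parcel A ∪ Parcel B) ∩ Parcel C is the polygon with vertices (2,2.8), (5,4), (6,3.75), (6,2.667), (2,2.222).
By the shoelace formula its area is 4.30.

4.30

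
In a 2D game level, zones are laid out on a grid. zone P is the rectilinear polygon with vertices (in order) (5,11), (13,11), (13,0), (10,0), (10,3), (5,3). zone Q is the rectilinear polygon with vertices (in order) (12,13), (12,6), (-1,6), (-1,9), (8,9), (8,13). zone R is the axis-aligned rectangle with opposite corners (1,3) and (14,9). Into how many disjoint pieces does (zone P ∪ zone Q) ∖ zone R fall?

(zone P ∪ zone Q) ∖ zone R splits into 3 disjoint pieces (area 24, area 9, area 6).

3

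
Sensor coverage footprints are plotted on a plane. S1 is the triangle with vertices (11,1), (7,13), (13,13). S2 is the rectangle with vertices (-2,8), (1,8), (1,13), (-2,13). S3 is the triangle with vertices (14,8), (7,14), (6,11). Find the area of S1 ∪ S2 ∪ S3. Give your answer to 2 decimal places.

By inclusion–exclusion:
Individual areas: |S1| = 36, |S2| = 15, |S3| = 13.5.
|S1∩S2| = 0.
|S1∩S3| = 9.4875.
|S2∩S3| = 0.
|S1∩S2∩S3| = 0.
|S1 ∪ S2 ∪ S3| = 64.5 − 9.4875 + 0 = 55.01.

55.01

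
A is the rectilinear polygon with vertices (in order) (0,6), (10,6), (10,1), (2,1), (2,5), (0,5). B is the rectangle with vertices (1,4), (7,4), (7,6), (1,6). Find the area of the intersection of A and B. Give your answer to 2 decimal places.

11.00

The intersection is the polygon with vertices (7,6), (7,4), (2,4), (2,5), (1,5), (1,6).
By the shoelace formula its area is 11.00.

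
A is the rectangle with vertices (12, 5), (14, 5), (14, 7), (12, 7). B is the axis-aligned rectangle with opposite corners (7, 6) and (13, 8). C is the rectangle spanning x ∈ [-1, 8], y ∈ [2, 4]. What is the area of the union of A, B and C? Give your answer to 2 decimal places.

By inclusion–exclusion:
Individual areas: |A| = 4, |B| = 12, |C| = 18.
|A∩B|: x∈[12,13], y∈[6,7] → 1·1 = 1.
|A∩C| = 0 (no overlap).
|B∩C| = 0 (no overlap).
|A∩B∩C| = 0.
|A ∪ B ∪ C| = 34 − 1 + 0 = 33.00.

33.00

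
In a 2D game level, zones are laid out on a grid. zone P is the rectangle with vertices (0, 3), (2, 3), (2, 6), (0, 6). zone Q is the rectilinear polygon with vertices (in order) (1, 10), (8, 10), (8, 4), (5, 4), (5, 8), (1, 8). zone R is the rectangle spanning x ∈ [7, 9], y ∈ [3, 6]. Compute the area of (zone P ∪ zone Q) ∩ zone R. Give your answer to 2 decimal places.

2.00

The region (zone P ∪ zone Q) ∩ zone R is the polygon with vertices (8,4), (7,4), (7,6), (8,6).
By the shoelace formula its area is 2.00.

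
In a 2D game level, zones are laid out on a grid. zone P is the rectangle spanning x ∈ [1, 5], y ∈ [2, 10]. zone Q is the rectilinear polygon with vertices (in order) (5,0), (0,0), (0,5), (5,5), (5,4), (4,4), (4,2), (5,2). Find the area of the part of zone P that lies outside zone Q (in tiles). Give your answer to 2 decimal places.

|zone P| = 32, |zone P∩zone Q| = 10.
|zone P ∖ zone Q| = |zone P| − |zone P∩zone Q| = 32 − 10 = 22.00.

22.00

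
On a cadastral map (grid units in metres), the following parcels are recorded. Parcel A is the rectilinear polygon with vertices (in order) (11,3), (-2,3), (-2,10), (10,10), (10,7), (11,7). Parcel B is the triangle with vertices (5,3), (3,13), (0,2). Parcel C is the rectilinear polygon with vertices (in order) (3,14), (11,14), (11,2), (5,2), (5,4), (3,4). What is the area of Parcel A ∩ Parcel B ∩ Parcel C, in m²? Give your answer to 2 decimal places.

7.20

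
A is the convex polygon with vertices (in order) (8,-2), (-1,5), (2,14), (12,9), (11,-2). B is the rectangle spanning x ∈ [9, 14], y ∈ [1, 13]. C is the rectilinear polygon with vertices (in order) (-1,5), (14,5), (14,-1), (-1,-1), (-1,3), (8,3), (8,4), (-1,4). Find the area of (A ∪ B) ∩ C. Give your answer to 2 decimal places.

54.15

|A ∪ B| = 169.1591.
|(A ∪ B) ∩ C| = 54.15.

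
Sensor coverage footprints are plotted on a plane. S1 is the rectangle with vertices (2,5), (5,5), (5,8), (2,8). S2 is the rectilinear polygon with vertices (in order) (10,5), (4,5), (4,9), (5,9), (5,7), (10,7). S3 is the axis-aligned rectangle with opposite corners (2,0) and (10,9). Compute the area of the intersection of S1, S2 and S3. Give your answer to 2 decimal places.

The intersection is the polygon with vertices (4,5), (4,8), (5,8), (5,7), (5,5).
By the shoelace formula its area is 3.00.

3.00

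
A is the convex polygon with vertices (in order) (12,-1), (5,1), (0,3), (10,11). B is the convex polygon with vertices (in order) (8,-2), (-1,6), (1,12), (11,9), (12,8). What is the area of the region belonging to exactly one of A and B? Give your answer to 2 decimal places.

|A| = 70, |B| = 101.5, |A∩B| = 55.4205.
|A △ B| = |A| + |B| − 2·|A∩B| = 70 + 101.5 − 110.8409 = 60.66.

60.66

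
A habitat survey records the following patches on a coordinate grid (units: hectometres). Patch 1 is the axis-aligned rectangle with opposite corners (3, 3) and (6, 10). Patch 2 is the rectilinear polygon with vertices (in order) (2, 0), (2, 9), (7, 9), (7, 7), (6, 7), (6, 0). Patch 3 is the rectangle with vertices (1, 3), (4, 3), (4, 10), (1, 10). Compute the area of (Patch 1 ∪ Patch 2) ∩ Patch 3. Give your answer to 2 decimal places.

13.00

The region (Patch 1 ∪ Patch 2) ∩ Patch 3 is the polygon with vertices (2,9), (3,9), (3,10), (4,10), (4,3), (2,3).
By the shoelace formula its area is 13.00.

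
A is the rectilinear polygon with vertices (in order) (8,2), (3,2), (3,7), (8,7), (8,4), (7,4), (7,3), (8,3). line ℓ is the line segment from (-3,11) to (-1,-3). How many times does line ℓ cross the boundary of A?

0

The segment lies entirely outside A and never meets its boundary.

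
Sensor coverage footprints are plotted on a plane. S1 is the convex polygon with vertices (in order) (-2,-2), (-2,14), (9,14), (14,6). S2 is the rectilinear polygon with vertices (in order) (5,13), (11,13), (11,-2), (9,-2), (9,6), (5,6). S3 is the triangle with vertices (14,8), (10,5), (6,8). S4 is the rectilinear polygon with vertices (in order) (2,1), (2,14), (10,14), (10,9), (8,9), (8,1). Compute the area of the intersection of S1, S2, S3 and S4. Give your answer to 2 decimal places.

1.50

The intersection is the polygon with vertices (6,8), (8,8), (8,6.5).
By the shoelace formula its area is 1.50.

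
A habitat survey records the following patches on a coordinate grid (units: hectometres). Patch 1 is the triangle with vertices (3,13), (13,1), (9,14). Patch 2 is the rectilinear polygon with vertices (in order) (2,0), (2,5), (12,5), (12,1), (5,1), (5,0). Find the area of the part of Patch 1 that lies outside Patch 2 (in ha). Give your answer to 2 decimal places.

37.82

|Patch 1| = 41, |Patch 1∩Patch 2| = 3.1801.
|Patch 1 ∖ Patch 2| = |Patch 1| − |Patch 1∩Patch 2| = 41 − 3.1801 = 37.82.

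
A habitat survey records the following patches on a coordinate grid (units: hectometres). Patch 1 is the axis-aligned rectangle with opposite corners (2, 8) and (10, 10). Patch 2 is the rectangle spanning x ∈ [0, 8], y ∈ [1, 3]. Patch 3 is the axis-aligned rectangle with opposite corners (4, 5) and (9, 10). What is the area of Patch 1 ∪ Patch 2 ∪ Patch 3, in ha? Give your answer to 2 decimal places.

47.00

By inclusion–exclusion:
Individual areas: |Patch 1| = 16, |Patch 2| = 16, |Patch 3| = 25.
|Patch 1∩Patch 2| = 0 (no overlap).
|Patch 1∩Patch 3|: x∈[4,9], y∈[8,10] → 5·2 = 10.
|Patch 2∩Patch 3| = 0 (no overlap).
|Patch 1∩Patch 2∩Patch 3| = 0.
|Patch 1 ∪ Patch 2 ∪ Patch 3| = 57 − 10 + 0 = 47.00.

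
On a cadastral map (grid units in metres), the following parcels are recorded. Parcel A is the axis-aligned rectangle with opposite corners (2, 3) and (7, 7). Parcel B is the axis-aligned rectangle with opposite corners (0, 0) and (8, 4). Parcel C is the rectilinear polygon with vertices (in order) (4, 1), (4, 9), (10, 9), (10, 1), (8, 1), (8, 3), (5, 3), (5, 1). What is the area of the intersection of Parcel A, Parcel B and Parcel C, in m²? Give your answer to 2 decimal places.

The intersection is the polygon with vertices (5,3), (4,3), (4,4), (7,4), (7,3).
By the shoelace formula its area is 3.00.

3.00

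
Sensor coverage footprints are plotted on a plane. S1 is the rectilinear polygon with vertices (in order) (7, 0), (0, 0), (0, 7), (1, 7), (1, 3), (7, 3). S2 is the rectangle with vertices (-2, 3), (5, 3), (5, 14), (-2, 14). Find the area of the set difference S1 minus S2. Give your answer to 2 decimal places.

21.00

|S1| = 25, |S1∩S2| = 4.
|S1 ∖ S2| = |S1| − |S1∩S2| = 25 − 4 = 21.00.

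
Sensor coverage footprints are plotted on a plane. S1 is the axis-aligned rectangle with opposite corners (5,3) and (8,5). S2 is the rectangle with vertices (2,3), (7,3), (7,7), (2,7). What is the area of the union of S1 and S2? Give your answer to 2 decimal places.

22.00

By inclusion–exclusion:
Individual areas: |S1| = 6, |S2| = 20.
|S1∩S2|: x∈[5,7], y∈[3,5] → 2·2 = 4.
|S1 ∪ S2| = 26 − 4 = 22.00.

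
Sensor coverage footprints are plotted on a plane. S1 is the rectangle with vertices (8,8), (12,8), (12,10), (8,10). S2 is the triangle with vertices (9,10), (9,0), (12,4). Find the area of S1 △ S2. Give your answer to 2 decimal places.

|S1| = 8, |S2| = 15, |S1∩S2| = 1.
|S1 △ S2| = |S1| + |S2| − 2·|S1∩S2| = 8 + 15 − 2 = 21.00.

21.00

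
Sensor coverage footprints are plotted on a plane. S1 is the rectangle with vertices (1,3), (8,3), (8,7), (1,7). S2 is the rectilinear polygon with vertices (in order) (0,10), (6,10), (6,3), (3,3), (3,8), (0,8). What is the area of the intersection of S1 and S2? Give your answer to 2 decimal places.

12.00

The intersection is the polygon with vertices (6,7), (6,3), (3,3), (3,7).
By the shoelace formula its area is 12.00.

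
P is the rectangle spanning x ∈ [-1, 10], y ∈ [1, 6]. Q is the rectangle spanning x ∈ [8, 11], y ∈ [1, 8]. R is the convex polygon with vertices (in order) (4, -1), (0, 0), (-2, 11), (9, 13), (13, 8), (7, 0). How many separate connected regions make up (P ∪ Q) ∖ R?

2

(P ∪ Q) ∖ R splits into 2 disjoint pieces (area 1.8409, area 7.0417).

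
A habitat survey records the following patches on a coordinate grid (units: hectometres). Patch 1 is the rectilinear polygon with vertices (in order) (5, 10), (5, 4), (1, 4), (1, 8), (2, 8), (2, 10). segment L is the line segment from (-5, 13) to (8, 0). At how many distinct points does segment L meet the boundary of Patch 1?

The segment meets the boundary at (4,4), (1,7).

2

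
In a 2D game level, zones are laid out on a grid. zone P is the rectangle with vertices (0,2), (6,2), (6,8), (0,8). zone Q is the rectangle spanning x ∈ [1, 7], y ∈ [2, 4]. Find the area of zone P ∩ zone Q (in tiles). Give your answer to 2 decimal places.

10.00

|zone P∩zone Q|: x∈[1,6], y∈[2,4] → 5·2 = 10.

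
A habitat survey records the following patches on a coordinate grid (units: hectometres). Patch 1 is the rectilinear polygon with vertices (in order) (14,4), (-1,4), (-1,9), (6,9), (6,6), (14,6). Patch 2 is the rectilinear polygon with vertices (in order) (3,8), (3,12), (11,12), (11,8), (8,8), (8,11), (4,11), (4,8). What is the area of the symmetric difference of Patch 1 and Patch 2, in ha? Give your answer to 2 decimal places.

69.00

|Patch 1| = 51, |Patch 2| = 20, |Patch 1∩Patch 2| = 1.
|Patch 1 △ Patch 2| = |Patch 1| + |Patch 2| − 2·|Patch 1∩Patch 2| = 51 + 20 − 2 = 69.00.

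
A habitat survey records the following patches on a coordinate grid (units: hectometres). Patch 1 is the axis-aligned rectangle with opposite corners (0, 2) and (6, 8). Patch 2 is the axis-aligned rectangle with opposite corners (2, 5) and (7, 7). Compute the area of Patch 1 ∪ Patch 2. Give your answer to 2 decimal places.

38.00

By inclusion–exclusion:
Individual areas: |Patch 1| = 36, |Patch 2| = 10.
|Patch 1∩Patch 2|: x∈[2,6], y∈[5,7] → 4·2 = 8.
|Patch 1 ∪ Patch 2| = 46 − 8 = 38.00.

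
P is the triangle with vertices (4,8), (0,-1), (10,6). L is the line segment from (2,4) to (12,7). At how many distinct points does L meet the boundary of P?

2

The segment meets the boundary at (9.368,6.211), (2.256,4.077).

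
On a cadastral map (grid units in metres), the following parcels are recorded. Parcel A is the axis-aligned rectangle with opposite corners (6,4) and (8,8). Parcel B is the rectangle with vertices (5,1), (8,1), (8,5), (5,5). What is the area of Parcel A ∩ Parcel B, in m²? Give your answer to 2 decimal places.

|Parcel A∩Parcel B|: x∈[6,8], y∈[4,5] → 2·1 = 2.

2.00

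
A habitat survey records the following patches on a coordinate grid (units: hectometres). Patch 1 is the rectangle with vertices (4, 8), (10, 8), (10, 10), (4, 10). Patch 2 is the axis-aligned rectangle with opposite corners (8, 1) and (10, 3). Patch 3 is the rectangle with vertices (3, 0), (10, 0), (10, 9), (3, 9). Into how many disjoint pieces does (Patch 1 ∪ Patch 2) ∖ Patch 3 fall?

1

(Patch 1 ∪ Patch 2) ∖ Patch 3 is a single connected region.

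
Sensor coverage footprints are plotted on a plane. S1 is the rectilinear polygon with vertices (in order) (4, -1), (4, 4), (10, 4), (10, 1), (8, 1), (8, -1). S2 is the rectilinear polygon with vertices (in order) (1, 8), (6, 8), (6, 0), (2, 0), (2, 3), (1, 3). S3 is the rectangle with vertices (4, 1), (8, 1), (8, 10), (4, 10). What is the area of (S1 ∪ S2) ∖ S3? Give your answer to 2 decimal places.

|S1 ∪ S2| = 55.
|(S1 ∪ S2) ∩ S3| = 20.
|(S1 ∪ S2) ∖ S3| = 55 − 20 = 35.00.

35.00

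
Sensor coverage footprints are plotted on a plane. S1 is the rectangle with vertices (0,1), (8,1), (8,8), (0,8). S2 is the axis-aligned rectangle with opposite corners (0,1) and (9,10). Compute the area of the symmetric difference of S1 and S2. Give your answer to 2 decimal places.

|S1∩S2|: x∈[0,8], y∈[1,8] → 8·7 = 56.
|S1 △ S2| = |S1| + |S2| − 2·|S1∩S2| = 56 + 81 − 112 = 25.00.

25.00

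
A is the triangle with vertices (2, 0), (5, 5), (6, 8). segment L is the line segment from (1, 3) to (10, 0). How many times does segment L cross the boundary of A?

2

The segment meets the boundary at (3.333,2.222), (3.143,2.286).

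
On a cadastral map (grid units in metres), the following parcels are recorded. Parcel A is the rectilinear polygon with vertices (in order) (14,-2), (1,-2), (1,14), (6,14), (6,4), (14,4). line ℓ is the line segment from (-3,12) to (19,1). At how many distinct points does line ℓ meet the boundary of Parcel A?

4

The segment meets the boundary at (14,3.5), (13,4), (6,7.5), (1,10).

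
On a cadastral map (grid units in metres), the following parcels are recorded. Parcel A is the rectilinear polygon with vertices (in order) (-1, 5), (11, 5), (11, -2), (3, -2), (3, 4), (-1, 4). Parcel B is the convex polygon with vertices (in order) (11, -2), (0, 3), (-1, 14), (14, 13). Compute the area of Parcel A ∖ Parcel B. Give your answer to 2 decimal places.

15.41

|Parcel A| = 60, |Parcel A∩Parcel B| = 44.5909.
|Parcel A ∖ Parcel B| = |Parcel A| − |Parcel A∩Parcel B| = 60 − 44.5909 = 15.41.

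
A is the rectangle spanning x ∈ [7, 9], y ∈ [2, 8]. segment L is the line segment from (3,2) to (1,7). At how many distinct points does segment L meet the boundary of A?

The segment lies entirely outside A and never meets its boundary.

0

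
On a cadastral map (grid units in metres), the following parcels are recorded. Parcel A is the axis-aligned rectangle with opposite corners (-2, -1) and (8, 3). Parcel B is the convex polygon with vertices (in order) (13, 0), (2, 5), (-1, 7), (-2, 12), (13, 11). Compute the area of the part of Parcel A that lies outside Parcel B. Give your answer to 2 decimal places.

39.42

|Parcel A| = 40, |Parcel A∩Parcel B| = 0.5818.
|Parcel A ∖ Parcel B| = |Parcel A| − |Parcel A∩Parcel B| = 40 − 0.5818 = 39.42.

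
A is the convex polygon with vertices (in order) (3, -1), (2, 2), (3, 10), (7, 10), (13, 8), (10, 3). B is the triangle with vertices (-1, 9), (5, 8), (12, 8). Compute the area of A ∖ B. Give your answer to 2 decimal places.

73.15

|A| = 76, |A∩B| = 2.8463.
|A ∖ B| = |A| − |A∩B| = 76 − 2.8463 = 73.15.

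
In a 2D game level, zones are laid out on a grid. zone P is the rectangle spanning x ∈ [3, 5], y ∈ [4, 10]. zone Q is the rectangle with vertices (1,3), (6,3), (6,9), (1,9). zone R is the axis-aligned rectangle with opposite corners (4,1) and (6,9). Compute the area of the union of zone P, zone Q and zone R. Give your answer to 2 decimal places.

36.00

By inclusion–exclusion:
Individual areas: |zone P| = 12, |zone Q| = 30, |zone R| = 16.
|zone P∩zone Q|: x∈[3,5], y∈[4,9] → 2·5 = 10.
|zone P∩zone R|: x∈[4,5], y∈[4,9] → 1·5 = 5.
|zone Q∩zone R|: x∈[4,6], y∈[3,9] → 2·6 = 12.
|zone P∩zone Q∩zone R| = 5.
|zone P ∪ zone Q ∪ zone R| = 58 − 27 + 5 = 36.00.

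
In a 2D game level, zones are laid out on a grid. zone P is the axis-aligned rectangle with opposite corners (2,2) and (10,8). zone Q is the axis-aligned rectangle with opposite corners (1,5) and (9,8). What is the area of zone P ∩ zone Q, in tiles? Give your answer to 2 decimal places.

|zone P∩zone Q|: x∈[2,9], y∈[5,8] → 7·3 = 21.

21.00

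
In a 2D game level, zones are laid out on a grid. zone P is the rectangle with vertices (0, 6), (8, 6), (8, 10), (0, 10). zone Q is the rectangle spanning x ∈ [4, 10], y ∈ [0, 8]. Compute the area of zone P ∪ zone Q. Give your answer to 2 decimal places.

72.00

By inclusion–exclusion:
Individual areas: |zone P| = 32, |zone Q| = 48.
|zone P∩zone Q|: x∈[4,8], y∈[6,8] → 4·2 = 8.
|zone P ∪ zone Q| = 80 − 8 = 72.00.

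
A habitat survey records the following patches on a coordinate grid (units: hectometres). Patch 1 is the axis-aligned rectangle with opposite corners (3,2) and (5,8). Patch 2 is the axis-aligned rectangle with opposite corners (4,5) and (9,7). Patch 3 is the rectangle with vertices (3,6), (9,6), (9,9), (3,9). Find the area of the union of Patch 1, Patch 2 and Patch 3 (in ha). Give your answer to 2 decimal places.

30.00

By inclusion–exclusion:
Individual areas: |Patch 1| = 12, |Patch 2| = 10, |Patch 3| = 18.
|Patch 1∩Patch 2|: x∈[4,5], y∈[5,7] → 1·2 = 2.
|Patch 1∩Patch 3|: x∈[3,5], y∈[6,8] → 2·2 = 4.
|Patch 2∩Patch 3|: x∈[4,9], y∈[6,7] → 5·1 = 5.
|Patch 1∩Patch 2∩Patch 3| = 1.
|Patch 1 ∪ Patch 2 ∪ Patch 3| = 40 − 11 + 1 = 30.00.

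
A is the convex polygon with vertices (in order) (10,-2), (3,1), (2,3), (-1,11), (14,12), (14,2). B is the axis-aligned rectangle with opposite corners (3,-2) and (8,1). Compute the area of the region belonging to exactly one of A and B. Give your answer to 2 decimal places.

|A| = 153, |B| = 15, |A∩B| = 5.3571.
|A △ B| = |A| + |B| − 2·|A∩B| = 153 + 15 − 10.7143 = 157.29.

157.29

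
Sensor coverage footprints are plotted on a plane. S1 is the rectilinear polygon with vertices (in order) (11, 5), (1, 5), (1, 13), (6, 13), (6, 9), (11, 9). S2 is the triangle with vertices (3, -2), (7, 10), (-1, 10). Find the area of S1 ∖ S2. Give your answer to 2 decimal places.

|S1| = 60, |S1∩S2| = 25.
|S1 ∖ S2| = |S1| − |S1∩S2| = 60 − 25 = 35.00.

35.00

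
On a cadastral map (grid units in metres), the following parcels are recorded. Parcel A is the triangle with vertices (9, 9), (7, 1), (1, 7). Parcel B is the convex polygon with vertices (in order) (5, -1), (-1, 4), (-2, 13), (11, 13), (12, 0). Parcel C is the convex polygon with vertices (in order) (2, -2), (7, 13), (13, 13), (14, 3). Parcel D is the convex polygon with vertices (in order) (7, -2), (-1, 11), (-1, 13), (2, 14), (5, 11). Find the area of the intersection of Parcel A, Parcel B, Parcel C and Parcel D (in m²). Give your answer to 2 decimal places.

6.97

The intersection is the polygon with vertices (5.364,8.091), (5.444,8.111), (6.455,1.546), (4,4).
By the shoelace formula its area is 6.97.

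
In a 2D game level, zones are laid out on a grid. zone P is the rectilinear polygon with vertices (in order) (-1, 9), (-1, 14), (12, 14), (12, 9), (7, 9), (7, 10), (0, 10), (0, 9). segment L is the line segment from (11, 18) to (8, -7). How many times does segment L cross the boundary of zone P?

The segment meets the boundary at (9.92,9), (10.52,14).

2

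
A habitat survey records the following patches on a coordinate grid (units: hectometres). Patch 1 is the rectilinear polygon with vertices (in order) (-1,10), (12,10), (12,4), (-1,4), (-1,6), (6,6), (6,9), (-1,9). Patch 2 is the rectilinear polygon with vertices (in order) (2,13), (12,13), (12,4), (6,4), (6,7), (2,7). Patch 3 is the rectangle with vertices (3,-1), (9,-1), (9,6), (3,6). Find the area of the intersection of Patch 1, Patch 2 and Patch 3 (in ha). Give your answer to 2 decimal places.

6.00

The intersection is the polygon with vertices (6,4), (6,6), (9,6), (9,4).
By the shoelace formula its area is 6.00.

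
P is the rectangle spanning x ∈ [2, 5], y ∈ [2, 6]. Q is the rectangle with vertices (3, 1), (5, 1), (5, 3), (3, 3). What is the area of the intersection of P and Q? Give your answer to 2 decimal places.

2.00

|P∩Q|: x∈[3,5], y∈[2,3] → 2·1 = 2.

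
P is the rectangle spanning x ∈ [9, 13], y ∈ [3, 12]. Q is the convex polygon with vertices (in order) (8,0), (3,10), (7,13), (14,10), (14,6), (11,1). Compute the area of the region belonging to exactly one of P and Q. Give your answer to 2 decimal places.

60.33

|P| = 36, |Q| = 89.5, |P∩Q| = 32.5857.
|P △ Q| = |P| + |Q| − 2·|P∩Q| = 36 + 89.5 − 65.1714 = 60.33.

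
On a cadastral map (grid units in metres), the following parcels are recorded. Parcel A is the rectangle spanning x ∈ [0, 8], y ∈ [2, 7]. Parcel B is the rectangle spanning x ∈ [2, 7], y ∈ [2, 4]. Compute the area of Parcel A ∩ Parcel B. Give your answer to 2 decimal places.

|Parcel A∩Parcel B|: x∈[2,7], y∈[2,4] → 5·2 = 10.

10.00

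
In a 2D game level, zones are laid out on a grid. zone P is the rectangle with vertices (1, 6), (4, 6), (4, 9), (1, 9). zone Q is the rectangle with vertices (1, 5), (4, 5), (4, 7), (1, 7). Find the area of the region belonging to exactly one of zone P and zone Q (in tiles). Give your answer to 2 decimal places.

|zone P∩zone Q|: x∈[1,4], y∈[6,7] → 3·1 = 3.
|zone P △ zone Q| = |zone P| + |zone Q| − 2·|zone P∩zone Q| = 9 + 6 − 6 = 9.00.

9.00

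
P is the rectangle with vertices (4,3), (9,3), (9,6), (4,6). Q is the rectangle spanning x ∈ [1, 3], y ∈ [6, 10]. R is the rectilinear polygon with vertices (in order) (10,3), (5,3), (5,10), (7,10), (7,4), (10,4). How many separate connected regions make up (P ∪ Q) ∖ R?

3

(P ∪ Q) ∖ R splits into 3 disjoint pieces (area 4, area 3, area 8).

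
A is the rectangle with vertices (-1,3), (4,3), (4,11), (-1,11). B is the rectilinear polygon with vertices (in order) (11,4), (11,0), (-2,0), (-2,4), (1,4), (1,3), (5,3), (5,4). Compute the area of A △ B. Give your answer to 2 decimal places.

84.00

|A| = 40, |B| = 48, |A∩B| = 2.
|A △ B| = |A| + |B| − 2·|A∩B| = 40 + 48 − 4 = 84.00.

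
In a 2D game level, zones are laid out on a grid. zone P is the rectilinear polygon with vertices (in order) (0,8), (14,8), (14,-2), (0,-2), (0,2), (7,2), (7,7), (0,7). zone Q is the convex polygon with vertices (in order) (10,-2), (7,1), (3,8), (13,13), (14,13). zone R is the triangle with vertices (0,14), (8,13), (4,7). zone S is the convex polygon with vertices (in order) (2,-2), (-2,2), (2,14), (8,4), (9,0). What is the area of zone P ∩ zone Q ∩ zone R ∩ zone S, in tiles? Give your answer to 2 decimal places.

0.62

The intersection is the polygon with vertices (4,7), (3.429,8), (4.667,8).
By the shoelace formula its area is 0.62.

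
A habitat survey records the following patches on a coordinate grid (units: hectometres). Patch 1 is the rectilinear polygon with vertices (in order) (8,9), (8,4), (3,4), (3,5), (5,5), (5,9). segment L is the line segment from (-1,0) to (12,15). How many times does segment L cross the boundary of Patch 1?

The segment meets the boundary at (6.8,9), (5,6.923), (3.333,5), (3,4.615).

4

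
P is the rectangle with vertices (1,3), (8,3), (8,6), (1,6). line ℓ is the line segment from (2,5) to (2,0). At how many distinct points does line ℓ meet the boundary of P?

1

The segment meets the boundary at (2,3).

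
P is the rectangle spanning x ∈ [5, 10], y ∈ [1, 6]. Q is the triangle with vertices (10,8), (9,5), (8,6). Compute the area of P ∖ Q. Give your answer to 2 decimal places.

|P| = 25, |P∩Q| = 0.6667.
|P ∖ Q| = |P| − |P∩Q| = 25 − 0.6667 = 24.33.

24.33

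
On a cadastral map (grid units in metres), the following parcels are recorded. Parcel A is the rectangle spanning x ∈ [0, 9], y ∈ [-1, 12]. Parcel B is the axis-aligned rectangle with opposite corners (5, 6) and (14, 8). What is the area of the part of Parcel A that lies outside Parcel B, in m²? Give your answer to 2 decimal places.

109.00

|Parcel A∩Parcel B|: x∈[5,9], y∈[6,8] → 4·2 = 8.
|Parcel A| = 117.
|Parcel A ∖ Parcel B| = |Parcel A| − |Parcel A∩Parcel B| = 117 − 8 = 109.00.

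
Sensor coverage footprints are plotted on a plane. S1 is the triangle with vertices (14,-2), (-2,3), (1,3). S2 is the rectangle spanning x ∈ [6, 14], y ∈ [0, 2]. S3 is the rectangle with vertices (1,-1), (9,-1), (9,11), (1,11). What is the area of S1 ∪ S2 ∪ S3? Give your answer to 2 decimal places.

By inclusion–exclusion:
Individual areas: |S1| = 7.5, |S2| = 16, |S3| = 96.
|S1∩S2| = 1.1077.
|S1∩S3| = 5.1923.
|S2∩S3|: x∈[6,9], y∈[0,2] → 3·2 = 6.
|S1∩S2∩S3| = 1.1077.
|S1 ∪ S2 ∪ S3| = 119.5 − 12.3 + 1.1077 = 108.31.

108.31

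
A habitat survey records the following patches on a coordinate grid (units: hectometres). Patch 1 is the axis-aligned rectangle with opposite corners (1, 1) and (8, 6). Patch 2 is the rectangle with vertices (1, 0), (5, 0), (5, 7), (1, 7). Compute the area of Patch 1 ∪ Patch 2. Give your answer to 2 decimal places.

By inclusion–exclusion:
Individual areas: |Patch 1| = 35, |Patch 2| = 28.
|Patch 1∩Patch 2|: x∈[1,5], y∈[1,6] → 4·5 = 20.
|Patch 1 ∪ Patch 2| = 63 − 20 = 43.00.

43.00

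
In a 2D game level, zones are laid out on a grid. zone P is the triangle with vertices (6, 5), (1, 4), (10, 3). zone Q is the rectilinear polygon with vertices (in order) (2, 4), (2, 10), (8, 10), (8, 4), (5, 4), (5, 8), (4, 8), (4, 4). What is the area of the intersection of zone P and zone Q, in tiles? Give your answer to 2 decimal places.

2.70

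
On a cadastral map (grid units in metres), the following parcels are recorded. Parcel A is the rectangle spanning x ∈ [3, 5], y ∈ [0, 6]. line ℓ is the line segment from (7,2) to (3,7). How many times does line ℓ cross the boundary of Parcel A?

2

The segment meets the boundary at (5,4.5), (3.8,6).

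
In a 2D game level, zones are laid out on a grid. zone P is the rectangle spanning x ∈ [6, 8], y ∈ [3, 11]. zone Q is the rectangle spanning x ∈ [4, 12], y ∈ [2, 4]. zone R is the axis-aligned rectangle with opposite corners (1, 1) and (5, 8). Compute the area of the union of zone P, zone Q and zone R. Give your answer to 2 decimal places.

By inclusion–exclusion:
Individual areas: |zone P| = 16, |zone Q| = 16, |zone R| = 28.
|zone P∩zone Q|: x∈[6,8], y∈[3,4] → 2·1 = 2.
|zone P∩zone R| = 0 (no overlap).
|zone Q∩zone R|: x∈[4,5], y∈[2,4] → 1·2 = 2.
|zone P∩zone Q∩zone R| = 0.
|zone P ∪ zone Q ∪ zone R| = 60 − 4 + 0 = 56.00.

56.00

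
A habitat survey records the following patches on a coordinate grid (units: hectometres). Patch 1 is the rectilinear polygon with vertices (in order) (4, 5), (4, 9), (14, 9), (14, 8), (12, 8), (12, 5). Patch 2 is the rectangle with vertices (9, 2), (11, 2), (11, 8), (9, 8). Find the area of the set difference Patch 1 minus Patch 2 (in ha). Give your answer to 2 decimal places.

28.00

|Patch 1| = 34, |Patch 1∩Patch 2| = 6.
|Patch 1 ∖ Patch 2| = |Patch 1| − |Patch 1∩Patch 2| = 34 − 6 = 28.00.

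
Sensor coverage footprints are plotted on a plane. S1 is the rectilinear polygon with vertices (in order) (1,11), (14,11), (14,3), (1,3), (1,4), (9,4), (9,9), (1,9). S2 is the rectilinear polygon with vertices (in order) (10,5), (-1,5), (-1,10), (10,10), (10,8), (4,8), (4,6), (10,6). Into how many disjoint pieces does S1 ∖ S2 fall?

1

S1 ∖ S2 is a single connected region.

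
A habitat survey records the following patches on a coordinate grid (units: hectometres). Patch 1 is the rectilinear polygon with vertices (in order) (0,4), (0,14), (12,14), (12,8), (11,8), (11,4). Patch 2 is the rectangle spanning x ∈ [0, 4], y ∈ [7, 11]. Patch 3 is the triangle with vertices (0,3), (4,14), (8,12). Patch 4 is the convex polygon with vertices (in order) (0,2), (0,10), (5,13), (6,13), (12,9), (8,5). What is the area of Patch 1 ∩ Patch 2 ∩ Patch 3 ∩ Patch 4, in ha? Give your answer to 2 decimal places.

7.16

The intersection is the polygon with vertices (4,7.5), (3.556,7), (1.454,7), (2.909,11), (4,11).
By the shoelace formula its area is 7.16.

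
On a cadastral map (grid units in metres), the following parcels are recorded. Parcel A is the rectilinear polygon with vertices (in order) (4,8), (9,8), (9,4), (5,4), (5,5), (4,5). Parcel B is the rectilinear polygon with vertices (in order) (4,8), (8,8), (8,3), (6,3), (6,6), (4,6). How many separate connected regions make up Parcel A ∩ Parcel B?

Parcel A ∩ Parcel B is a single connected region.

1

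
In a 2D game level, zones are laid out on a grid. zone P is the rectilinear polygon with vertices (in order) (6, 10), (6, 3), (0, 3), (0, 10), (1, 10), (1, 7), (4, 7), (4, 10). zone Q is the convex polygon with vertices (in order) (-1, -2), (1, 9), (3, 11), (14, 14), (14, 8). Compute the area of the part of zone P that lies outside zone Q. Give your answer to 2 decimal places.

3.75

|zone P| = 33, |zone P∩zone Q| = 29.25.
|zone P ∖ zone Q| = |zone P| − |zone P∩zone Q| = 33 − 29.25 = 3.75.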